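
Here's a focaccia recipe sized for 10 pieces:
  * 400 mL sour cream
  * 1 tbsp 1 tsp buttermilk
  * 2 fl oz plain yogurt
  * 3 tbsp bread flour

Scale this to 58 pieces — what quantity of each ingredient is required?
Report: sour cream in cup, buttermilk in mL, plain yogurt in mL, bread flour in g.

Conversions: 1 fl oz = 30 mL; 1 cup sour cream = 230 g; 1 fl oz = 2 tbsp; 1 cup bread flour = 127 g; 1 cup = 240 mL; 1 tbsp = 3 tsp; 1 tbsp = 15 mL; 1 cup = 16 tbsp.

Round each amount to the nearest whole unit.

Scaling factor: 58/10 = 29/5 = 5.8.
sour cream: 400 mL × 29/5 ÷ 240 mL/cup ≈ 10 cup
buttermilk: (1 tbsp + 1 tsp = 4/3 tbsp) × 29/5 × 15 mL/tbsp = 116 mL
plain yogurt: 2 fl oz × 29/5 × 30 mL/fl oz = 348 mL
bread flour: 3 tbsp × 29/5 ÷ 16 tbsp/cup × 127 g/cup ≈ 138 g

sour cream: 10 cup; buttermilk: 116 mL; plain yogurt: 348 mL; bread flour: 138 g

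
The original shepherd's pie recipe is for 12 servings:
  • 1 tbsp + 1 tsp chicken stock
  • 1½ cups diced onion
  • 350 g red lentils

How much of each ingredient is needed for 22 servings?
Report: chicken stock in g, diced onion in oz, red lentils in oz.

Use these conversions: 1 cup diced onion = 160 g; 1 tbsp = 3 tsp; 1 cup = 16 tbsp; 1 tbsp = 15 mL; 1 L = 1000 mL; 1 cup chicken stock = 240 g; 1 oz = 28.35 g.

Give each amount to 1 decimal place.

Scaling factor: 22/12 = 11/6.
chicken stock: (1 tbsp + 1 tsp = 4/3 tbsp) × 11/6 ÷ 16 tbsp/cup × 240 g/cup ≈ 36.7 g
diced onion: 1.5 cup × 11/6 × 160 g/cup ÷ 28.35 g/oz ≈ 15.5 oz
red lentils: 350 g × 11/6 ÷ 28.35 g/oz ≈ 22.6 oz

chicken stock: 36.7 g; diced onion: 15.5 oz; red lentils: 22.6 oz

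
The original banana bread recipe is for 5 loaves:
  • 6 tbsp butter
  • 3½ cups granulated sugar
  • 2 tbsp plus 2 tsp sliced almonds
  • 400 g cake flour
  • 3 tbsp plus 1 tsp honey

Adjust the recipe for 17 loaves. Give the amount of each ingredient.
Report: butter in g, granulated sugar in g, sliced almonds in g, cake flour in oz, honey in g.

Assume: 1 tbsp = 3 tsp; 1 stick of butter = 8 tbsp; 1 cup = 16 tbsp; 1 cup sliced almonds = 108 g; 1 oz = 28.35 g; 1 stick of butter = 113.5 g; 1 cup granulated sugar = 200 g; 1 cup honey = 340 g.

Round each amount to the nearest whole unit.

butter: 289 g; granulated sugar: 2380 g; sliced almonds: 61 g; cake flour: 48 oz; honey: 241 g

Scaling factor: 17/5 = 3.4.
butter: 6 tbsp × 17/5 ÷ 8 tbsp/stick × 113.5 g/stick ≈ 289 g
granulated sugar: 3.5 cup × 17/5 × 200 g/cup = 2380 g
sliced almonds: (2 tbsp + 2 tsp = 8/3 tbsp) × 17/5 ÷ 16 tbsp/cup × 108 g/cup ≈ 61 g
cake flour: 400 g × 17/5 ÷ 28.35 g/oz ≈ 48 oz
honey: (3 tbsp + 1 tsp = 10/3 tbsp) × 17/5 ÷ 16 tbsp/cup × 340 g/cup ≈ 241 g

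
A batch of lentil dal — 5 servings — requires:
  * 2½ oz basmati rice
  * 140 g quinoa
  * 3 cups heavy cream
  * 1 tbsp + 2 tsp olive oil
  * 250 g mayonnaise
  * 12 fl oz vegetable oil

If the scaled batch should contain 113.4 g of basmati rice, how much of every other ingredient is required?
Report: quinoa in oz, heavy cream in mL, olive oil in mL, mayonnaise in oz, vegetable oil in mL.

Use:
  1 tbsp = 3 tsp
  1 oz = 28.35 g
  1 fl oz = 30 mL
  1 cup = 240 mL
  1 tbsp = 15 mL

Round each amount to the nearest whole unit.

quinoa: 8 oz; heavy cream: 1152 mL; olive oil: 40 mL; mayonnaise: 14 oz; vegetable oil: 576 mL

The original recipe has 70.875 g of basmati rice, so the scaling factor is 113.4 ÷ 70.875 = 8/5 = 1.6.
quinoa: 140 g × 8/5 ÷ 28.35 g/oz ≈ 8 oz
heavy cream: 3 cup × 8/5 × 240 mL/cup = 1152 mL
olive oil: (1 tbsp + 2 tsp = 5/3 tbsp) × 8/5 × 15 mL/tbsp = 40 mL
mayonnaise: 250 g × 8/5 ÷ 28.35 g/oz ≈ 14 oz
vegetable oil: 12 fl oz × 8/5 × 30 mL/fl oz = 576 mL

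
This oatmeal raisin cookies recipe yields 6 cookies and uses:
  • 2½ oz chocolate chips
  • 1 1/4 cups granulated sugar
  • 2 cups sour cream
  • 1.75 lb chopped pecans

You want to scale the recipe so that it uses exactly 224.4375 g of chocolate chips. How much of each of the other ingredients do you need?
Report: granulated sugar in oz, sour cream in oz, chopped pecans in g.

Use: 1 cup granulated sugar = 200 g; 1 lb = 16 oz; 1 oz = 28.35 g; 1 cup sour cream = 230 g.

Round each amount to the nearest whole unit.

granulated sugar: 28 oz; sour cream: 51 oz; chopped pecans: 2514 g

The original recipe has 70.875 g of chocolate chips, so the scaling factor is 224.4375 ÷ 70.875 = 19/6.
granulated sugar: 1.25 cup × 19/6 × 200 g/cup ÷ 28.35 g/oz ≈ 28 oz
sour cream: 2 cup × 19/6 × 230 g/cup ÷ 28.35 g/oz ≈ 51 oz
chopped pecans: 1.75 lb × 19/6 × 16 oz/lb × 28.35 g/oz ≈ 2514 g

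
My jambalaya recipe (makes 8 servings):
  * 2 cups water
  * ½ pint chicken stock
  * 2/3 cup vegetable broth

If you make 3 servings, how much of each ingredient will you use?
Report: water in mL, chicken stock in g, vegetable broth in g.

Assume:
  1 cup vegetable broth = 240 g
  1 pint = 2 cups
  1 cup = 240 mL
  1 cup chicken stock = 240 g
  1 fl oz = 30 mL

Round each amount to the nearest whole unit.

Scaling factor: 3/8 = 0.375.
water: 2 cup × 3/8 × 240 mL/cup = 180 mL
chicken stock: 0.5 pint × 3/8 × 2 cup/pint × 240 g/cup = 90 g
vegetable broth: 2/3 cup × 3/8 × 240 g/cup = 60 g

water: 180 mL; chicken stock: 90 g; vegetable broth: 60 g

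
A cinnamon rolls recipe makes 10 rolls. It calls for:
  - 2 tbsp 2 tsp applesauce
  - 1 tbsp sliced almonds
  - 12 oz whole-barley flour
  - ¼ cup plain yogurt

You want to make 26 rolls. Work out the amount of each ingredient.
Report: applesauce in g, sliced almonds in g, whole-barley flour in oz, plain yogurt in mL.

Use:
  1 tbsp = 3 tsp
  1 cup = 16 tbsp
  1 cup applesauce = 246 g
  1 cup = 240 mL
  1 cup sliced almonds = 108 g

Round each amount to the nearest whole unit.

Scaling factor: 26/10 = 13/5 = 2.6.
applesauce: (2 tbsp + 2 tsp = 8/3 tbsp) × 13/5 ÷ 16 tbsp/cup × 246 g/cup ≈ 107 g
sliced almonds: 1 tbsp × 13/5 ÷ 16 tbsp/cup × 108 g/cup ≈ 18 g
whole-barley flour: 12 oz × 13/5 ≈ 31 oz
plain yogurt: 0.25 cup × 13/5 × 240 mL/cup = 156 mL

applesauce: 107 g; sliced almonds: 18 g; whole-barley flour: 31 oz; plain yogurt: 156 mL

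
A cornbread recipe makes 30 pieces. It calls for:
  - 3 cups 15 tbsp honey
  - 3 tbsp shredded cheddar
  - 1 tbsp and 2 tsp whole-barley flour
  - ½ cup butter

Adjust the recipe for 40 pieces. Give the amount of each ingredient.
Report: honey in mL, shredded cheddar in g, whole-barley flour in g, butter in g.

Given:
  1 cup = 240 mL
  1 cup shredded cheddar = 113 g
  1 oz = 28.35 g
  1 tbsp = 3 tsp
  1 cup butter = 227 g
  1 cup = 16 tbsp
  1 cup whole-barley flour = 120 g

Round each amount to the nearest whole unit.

Scaling factor: 40/30 = 4/3.
honey: (3 cup + 15 tbsp = 3.9375 cup) × 4/3 × 240 mL/cup = 1260 mL
shredded cheddar: 3 tbsp × 4/3 ÷ 16 tbsp/cup × 113 g/cup ≈ 28 g
whole-barley flour: (1 tbsp + 2 tsp = 5/3 tbsp) × 4/3 ÷ 16 tbsp/cup × 120 g/cup ≈ 17 g
butter: 0.5 cup × 4/3 × 227 g/cup ≈ 151 g

honey: 1260 mL; shredded cheddar: 28 g; whole-barley flour: 17 g; butter: 151 g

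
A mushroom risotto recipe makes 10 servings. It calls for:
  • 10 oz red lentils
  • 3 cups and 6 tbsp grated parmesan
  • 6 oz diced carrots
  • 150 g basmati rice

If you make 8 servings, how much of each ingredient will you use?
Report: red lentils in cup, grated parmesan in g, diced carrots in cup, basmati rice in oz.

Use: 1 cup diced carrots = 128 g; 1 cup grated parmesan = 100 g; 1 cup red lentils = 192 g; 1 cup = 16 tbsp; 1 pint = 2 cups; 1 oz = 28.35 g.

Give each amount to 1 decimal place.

red lentils: 1.2 cup; grated parmesan: 270.0 g; diced carrots: 1.1 cup; basmati rice: 4.2 oz

Scaling factor: 8/10 = 4/5 = 0.8.
red lentils: 10 oz × 4/5 × 28.35 g/oz ÷ 192 g/cup ≈ 1.2 cup
grated parmesan: (3 cup + 6 tbsp = 3.375 cup) × 4/5 × 100 g/cup = 270.0 g
diced carrots: 6 oz × 4/5 × 28.35 g/oz ÷ 128 g/cup ≈ 1.1 cup
basmati rice: 150 g × 4/5 ÷ 28.35 g/oz ≈ 4.2 oz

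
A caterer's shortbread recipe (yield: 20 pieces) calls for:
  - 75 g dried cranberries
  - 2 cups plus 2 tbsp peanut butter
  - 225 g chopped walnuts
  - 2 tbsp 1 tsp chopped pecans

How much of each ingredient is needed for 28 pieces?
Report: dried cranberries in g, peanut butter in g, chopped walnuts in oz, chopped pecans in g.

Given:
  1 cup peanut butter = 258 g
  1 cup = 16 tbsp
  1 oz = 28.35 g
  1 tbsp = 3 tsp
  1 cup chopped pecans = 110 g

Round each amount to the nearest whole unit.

dried cranberries: 105 g; peanut butter: 768 g; chopped walnuts: 11 oz; chopped pecans: 22 g

Scaling factor: 28/20 = 7/5 = 1.4.
dried cranberries: 75 g × 7/5 = 105 g
peanut butter: (2 cup + 2 tbsp = 2.125 cup) × 7/5 × 258 g/cup ≈ 768 g
chopped walnuts: 225 g × 7/5 ÷ 28.35 g/oz ≈ 11 oz
chopped pecans: (2 tbsp + 1 tsp = 7/3 tbsp) × 7/5 ÷ 16 tbsp/cup × 110 g/cup ≈ 22 g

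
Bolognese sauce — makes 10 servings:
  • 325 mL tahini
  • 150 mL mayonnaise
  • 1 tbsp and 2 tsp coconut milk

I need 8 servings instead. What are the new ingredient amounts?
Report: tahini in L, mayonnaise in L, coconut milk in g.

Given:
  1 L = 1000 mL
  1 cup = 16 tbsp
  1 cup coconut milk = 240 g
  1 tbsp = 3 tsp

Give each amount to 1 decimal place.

Scaling factor: 8/10 = 4/5 = 0.8.
tahini: 325 mL × 4/5 ÷ 1000 mL/L ≈ 0.3 L
mayonnaise: 150 mL × 4/5 ÷ 1000 mL/L ≈ 0.1 L
coconut milk: (1 tbsp + 2 tsp = 5/3 tbsp) × 4/5 ÷ 16 tbsp/cup × 240 g/cup = 20.0 g

tahini: 0.3 L; mayonnaise: 0.1 L; coconut milk: 20.0 g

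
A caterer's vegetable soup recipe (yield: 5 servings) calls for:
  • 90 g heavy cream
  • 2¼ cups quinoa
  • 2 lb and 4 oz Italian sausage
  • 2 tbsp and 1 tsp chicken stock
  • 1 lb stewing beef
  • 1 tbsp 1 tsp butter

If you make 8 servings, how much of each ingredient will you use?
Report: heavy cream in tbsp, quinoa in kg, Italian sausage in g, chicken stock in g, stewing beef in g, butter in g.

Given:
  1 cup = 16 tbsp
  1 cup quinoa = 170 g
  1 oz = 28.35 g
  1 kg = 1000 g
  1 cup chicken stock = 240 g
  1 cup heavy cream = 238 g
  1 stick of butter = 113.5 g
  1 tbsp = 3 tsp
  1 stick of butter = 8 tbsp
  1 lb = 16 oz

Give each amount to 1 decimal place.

Scaling factor: 8/5 = 1.6.
heavy cream: 90 g × 8/5 ÷ 238 g/cup × 16 tbsp/cup ≈ 9.7 tbsp
quinoa: 2.25 cup × 8/5 × 170 g/cup ÷ 1000 g/kg ≈ 0.6 kg
Italian sausage: (2 lb + 4 oz = 2.25 lb) × 8/5 × 16 oz/lb × 28.35 g/oz ≈ 1633.0 g
chicken stock: (2 tbsp + 1 tsp = 7/3 tbsp) × 8/5 ÷ 16 tbsp/cup × 240 g/cup = 56.0 g
stewing beef: 1 lb × 8/5 × 16 oz/lb × 28.35 g/oz ≈ 725.8 g
butter: (1 tbsp + 1 tsp = 4/3 tbsp) × 8/5 ÷ 8 tbsp/stick × 113.5 g/stick ≈ 30.3 g

heavy cream: 9.7 tbsp; quinoa: 0.6 kg; Italian sausage: 1633.0 g; chicken stock: 56.0 g; stewing beef: 725.8 g; butter: 30.3 g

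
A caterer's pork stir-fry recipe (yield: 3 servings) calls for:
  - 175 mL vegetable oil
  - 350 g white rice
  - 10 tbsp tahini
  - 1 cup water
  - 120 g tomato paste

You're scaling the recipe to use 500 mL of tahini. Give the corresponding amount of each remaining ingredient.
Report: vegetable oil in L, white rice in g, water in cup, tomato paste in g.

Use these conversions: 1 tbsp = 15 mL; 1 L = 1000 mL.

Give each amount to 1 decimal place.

The original recipe has 150 mL of tahini, so the scaling factor is 500 ÷ 150 = 10/3.
vegetable oil: 175 mL × 10/3 ÷ 1000 mL/L ≈ 0.6 L
white rice: 350 g × 10/3 ≈ 1166.7 g
water: 1 cup × 10/3 ≈ 3.3 cup
tomato paste: 120 g × 10/3 = 400.0 g

vegetable oil: 0.6 L; white rice: 1166.7 g; water: 3.3 cup; tomato paste: 400.0 g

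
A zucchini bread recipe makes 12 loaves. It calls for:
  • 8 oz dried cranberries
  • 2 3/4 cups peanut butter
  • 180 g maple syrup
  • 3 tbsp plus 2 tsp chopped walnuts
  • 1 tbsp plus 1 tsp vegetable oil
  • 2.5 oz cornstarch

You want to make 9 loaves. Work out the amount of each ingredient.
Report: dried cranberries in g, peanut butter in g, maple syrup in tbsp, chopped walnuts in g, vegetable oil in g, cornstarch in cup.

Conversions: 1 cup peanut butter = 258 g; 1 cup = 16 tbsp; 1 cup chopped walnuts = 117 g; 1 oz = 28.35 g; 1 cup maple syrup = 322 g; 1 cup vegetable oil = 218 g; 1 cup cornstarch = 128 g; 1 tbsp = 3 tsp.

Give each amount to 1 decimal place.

dried cranberries: 170.1 g; peanut butter: 532.1 g; maple syrup: 6.7 tbsp; chopped walnuts: 20.1 g; vegetable oil: 13.6 g; cornstarch: 0.4 cup

Scaling factor: 9/12 = 3/4 = 0.75.
dried cranberries: 8 oz × 3/4 × 28.35 g/oz = 170.1 g
peanut butter: 2.75 cup × 3/4 × 258 g/cup ≈ 532.1 g
maple syrup: 180 g × 3/4 ÷ 322 g/cup × 16 tbsp/cup ≈ 6.7 tbsp
chopped walnuts: (3 tbsp + 2 tsp = 11/3 tbsp) × 3/4 ÷ 16 tbsp/cup × 117 g/cup ≈ 20.1 g
vegetable oil: (1 tbsp + 1 tsp = 4/3 tbsp) × 3/4 ÷ 16 tbsp/cup × 218 g/cup ≈ 13.6 g
cornstarch: 2.5 oz × 3/4 × 28.35 g/oz ÷ 128 g/cup ≈ 0.4 cup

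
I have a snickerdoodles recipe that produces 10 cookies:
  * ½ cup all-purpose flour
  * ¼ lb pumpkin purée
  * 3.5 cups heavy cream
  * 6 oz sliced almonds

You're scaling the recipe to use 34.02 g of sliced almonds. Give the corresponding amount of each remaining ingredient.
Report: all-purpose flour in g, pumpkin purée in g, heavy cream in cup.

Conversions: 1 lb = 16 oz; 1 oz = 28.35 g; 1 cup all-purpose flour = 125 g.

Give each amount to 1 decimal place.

all-purpose flour: 12.5 g; pumpkin purée: 22.7 g; heavy cream: 0.7 cup

The original recipe has 170.1 g of sliced almonds, so the scaling factor is 34.02 ÷ 170.1 = 1/5 = 0.2.
all-purpose flour: 0.5 cup × 1/5 × 125 g/cup = 12.5 g
pumpkin purée: 0.25 lb × 1/5 × 16 oz/lb × 28.35 g/oz ≈ 22.7 g
heavy cream: 3.5 cup × 1/5 = 0.7 cup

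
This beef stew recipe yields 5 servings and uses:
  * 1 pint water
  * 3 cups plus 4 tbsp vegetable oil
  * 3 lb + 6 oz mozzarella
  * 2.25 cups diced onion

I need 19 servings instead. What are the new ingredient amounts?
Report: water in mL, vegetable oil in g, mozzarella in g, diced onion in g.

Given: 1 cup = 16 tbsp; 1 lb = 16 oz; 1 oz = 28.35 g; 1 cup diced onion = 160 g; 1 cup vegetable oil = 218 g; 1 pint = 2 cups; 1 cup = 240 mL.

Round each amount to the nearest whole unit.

Scaling factor: 19/5 = 3.8.
water: 1 pint × 19/5 × 2 cup/pint × 240 mL/cup = 1824 mL
vegetable oil: (3 cup + 4 tbsp = 3.25 cup) × 19/5 × 218 g/cup ≈ 2692 g
mozzarella: (3 lb + 6 oz = 3.375 lb) × 19/5 × 16 oz/lb × 28.35 g/oz ≈ 5817 g
diced onion: 2.25 cup × 19/5 × 160 g/cup = 1368 g

water: 1824 mL; vegetable oil: 2692 g; mozzarella: 5817 g; diced onion: 1368 g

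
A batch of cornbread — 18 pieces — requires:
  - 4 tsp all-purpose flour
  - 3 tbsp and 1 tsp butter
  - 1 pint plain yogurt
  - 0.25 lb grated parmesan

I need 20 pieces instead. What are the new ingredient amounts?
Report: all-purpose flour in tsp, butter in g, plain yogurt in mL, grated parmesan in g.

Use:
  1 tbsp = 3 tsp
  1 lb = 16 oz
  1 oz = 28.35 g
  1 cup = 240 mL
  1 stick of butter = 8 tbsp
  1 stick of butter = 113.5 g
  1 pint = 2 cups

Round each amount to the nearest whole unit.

all-purpose flour: 4 tsp; butter: 53 g; plain yogurt: 533 mL; grated parmesan: 126 g

Scaling factor: 20/18 = 10/9.
all-purpose flour: 4 tsp × 10/9 ≈ 4 tsp
butter: (3 tbsp + 1 tsp = 10/3 tbsp) × 10/9 ÷ 8 tbsp/stick × 113.5 g/stick ≈ 53 g
plain yogurt: 1 pint × 10/9 × 2 cup/pint × 240 mL/cup ≈ 533 mL
grated parmesan: 0.25 lb × 10/9 × 16 oz/lb × 28.35 g/oz = 126 g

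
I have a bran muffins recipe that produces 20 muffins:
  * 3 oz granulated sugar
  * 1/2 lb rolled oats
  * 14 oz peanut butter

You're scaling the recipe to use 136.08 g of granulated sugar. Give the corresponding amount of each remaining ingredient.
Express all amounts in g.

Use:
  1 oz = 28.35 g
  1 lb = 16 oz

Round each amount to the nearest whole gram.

rolled oats: 363 g; peanut butter: 635 g

The original recipe has 85.05 g of granulated sugar, so the scaling factor is 136.08 ÷ 85.05 = 8/5 = 1.6.
rolled oats: 0.5 lb × 8/5 × 16 oz/lb × 28.35 g/oz ≈ 363 g
peanut butter: 14 oz × 8/5 × 28.35 g/oz ≈ 635 g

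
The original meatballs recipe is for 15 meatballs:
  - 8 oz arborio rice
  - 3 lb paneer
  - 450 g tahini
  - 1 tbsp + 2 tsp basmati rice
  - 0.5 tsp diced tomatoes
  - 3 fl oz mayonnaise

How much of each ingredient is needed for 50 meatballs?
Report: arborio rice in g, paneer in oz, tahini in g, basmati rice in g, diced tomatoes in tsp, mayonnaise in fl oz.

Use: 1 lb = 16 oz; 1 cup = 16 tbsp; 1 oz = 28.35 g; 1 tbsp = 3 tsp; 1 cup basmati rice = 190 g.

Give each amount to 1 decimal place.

arborio rice: 756.0 g; paneer: 160.0 oz; tahini: 1500.0 g; basmati rice: 66.0 g; diced tomatoes: 1.7 tsp; mayonnaise: 10.0 fl oz

Scaling factor: 50/15 = 10/3.
arborio rice: 8 oz × 10/3 × 28.35 g/oz = 756.0 g
paneer: 3 lb × 10/3 × 16 oz/lb = 160.0 oz
tahini: 450 g × 10/3 = 1500.0 g
basmati rice: (1 tbsp + 2 tsp = 5/3 tbsp) × 10/3 ÷ 16 tbsp/cup × 190 g/cup ≈ 66.0 g
diced tomatoes: 0.5 tsp × 10/3 ≈ 1.7 tsp
mayonnaise: 3 fl oz × 10/3 = 10.0 fl oz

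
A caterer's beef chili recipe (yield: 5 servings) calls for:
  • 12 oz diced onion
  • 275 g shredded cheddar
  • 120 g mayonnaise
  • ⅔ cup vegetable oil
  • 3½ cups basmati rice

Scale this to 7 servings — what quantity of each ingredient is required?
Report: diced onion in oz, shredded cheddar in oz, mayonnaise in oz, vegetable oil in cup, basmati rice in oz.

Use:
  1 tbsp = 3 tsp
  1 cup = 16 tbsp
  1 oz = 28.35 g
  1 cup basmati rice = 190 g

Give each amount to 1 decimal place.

diced onion: 16.8 oz; shredded cheddar: 13.6 oz; mayonnaise: 5.9 oz; vegetable oil: 0.9 cup; basmati rice: 32.8 oz

Scaling factor: 7/5 = 1.4.
diced onion: 12 oz × 7/5 = 16.8 oz
shredded cheddar: 275 g × 7/5 ÷ 28.35 g/oz ≈ 13.6 oz
mayonnaise: 120 g × 7/5 ÷ 28.35 g/oz ≈ 5.9 oz
vegetable oil: 2/3 cup × 7/5 ≈ 0.9 cup
basmati rice: 3.5 cup × 7/5 × 190 g/cup ÷ 28.35 g/oz ≈ 32.8 oz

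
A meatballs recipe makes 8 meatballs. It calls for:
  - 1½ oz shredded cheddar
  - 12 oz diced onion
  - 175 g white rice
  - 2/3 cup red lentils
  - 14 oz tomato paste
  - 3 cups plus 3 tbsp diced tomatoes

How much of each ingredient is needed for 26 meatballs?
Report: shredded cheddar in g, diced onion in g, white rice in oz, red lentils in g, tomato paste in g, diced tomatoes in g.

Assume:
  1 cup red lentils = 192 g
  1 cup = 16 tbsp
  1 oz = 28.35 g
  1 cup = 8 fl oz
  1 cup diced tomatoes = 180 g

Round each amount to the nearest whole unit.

shredded cheddar: 138 g; diced onion: 1106 g; white rice: 20 oz; red lentils: 416 g; tomato paste: 1290 g; diced tomatoes: 1865 g

Scaling factor: 26/8 = 13/4 = 3.25.
shredded cheddar: 1.5 oz × 13/4 × 28.35 g/oz ≈ 138 g
diced onion: 12 oz × 13/4 × 28.35 g/oz ≈ 1106 g
white rice: 175 g × 13/4 ÷ 28.35 g/oz ≈ 20 oz
red lentils: 2/3 cup × 13/4 × 192 g/cup = 416 g
tomato paste: 14 oz × 13/4 × 28.35 g/oz ≈ 1290 g
diced tomatoes: (3 cup + 3 tbsp = 3.1875 cup) × 13/4 × 180 g/cup ≈ 1865 g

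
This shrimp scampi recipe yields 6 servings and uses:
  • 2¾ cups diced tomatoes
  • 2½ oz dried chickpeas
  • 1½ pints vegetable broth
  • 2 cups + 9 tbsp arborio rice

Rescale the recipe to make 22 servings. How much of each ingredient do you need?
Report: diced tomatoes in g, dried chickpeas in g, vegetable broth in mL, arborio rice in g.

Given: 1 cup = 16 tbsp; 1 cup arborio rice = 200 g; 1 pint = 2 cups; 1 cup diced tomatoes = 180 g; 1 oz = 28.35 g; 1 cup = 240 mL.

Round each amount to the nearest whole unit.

Scaling factor: 22/6 = 11/3.
diced tomatoes: 2.75 cup × 11/3 × 180 g/cup = 1815 g
dried chickpeas: 2.5 oz × 11/3 × 28.35 g/oz ≈ 260 g
vegetable broth: 1.5 pint × 11/3 × 2 cup/pint × 240 mL/cup = 2640 mL
arborio rice: (2 cup + 9 tbsp = 2.5625 cup) × 11/3 × 200 g/cup ≈ 1879 g

diced tomatoes: 1815 g; dried chickpeas: 260 g; vegetable broth: 2640 mL; arborio rice: 1879 g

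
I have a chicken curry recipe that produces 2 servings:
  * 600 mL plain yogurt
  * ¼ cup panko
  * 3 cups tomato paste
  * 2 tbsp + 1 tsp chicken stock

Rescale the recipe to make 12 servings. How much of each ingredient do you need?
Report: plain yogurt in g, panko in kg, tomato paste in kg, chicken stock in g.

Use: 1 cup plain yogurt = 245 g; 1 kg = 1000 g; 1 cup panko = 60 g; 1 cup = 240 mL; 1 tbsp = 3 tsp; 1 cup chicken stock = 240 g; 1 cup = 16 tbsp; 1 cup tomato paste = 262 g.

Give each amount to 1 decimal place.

plain yogurt: 3675.0 g; panko: 0.1 kg; tomato paste: 4.7 kg; chicken stock: 210.0 g

Scaling factor: 12/2 = 6.
plain yogurt: 600 mL × 6 ÷ 240 mL/cup × 245 g/cup = 3675.0 g
panko: 0.25 cup × 6 × 60 g/cup ÷ 1000 g/kg ≈ 0.1 kg
tomato paste: 3 cup × 6 × 262 g/cup ÷ 1000 g/kg ≈ 4.7 kg
chicken stock: (2 tbsp + 1 tsp = 7/3 tbsp) × 6 ÷ 16 tbsp/cup × 240 g/cup = 210.0 g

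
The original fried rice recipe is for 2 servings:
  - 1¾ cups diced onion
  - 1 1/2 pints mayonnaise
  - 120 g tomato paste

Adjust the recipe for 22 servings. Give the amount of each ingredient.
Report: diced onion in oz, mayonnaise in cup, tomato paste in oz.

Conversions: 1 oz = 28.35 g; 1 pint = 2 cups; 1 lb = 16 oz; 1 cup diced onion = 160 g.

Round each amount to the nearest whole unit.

Scaling factor: 22/2 = 11.
diced onion: 1.75 cup × 11 × 160 g/cup ÷ 28.35 g/oz ≈ 109 oz
mayonnaise: 1.5 pint × 11 × 2 cup/pint = 33 cup
tomato paste: 120 g × 11 ÷ 28.35 g/oz ≈ 47 oz

diced onion: 109 oz; mayonnaise: 33 cup; tomato paste: 47 oz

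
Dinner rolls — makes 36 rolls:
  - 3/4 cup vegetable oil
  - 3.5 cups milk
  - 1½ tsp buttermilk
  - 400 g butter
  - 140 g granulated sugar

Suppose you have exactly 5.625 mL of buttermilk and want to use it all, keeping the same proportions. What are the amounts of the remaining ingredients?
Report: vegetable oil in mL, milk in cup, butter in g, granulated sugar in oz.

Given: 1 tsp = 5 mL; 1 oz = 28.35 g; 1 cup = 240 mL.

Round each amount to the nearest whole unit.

vegetable oil: 135 mL; milk: 3 cup; butter: 300 g; granulated sugar: 4 oz

The original recipe has 7.5 mL of buttermilk, so the scaling factor is 5.625 ÷ 7.5 = 3/4 = 0.75.
vegetable oil: 0.75 cup × 3/4 × 240 mL/cup = 135 mL
milk: 3.5 cup × 3/4 ≈ 3 cup
butter: 400 g × 3/4 = 300 g
granulated sugar: 140 g × 3/4 ÷ 28.35 g/oz ≈ 4 oz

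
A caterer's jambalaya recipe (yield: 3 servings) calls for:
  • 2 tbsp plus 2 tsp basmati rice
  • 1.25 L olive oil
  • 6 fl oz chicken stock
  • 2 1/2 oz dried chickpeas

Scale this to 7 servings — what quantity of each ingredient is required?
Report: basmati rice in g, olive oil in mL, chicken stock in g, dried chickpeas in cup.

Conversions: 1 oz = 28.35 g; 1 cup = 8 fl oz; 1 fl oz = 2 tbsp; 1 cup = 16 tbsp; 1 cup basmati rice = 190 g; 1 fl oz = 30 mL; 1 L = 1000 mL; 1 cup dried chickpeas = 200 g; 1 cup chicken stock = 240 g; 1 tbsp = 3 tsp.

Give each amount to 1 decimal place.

Scaling factor: 7/3.
basmati rice: (2 tbsp + 2 tsp = 8/3 tbsp) × 7/3 ÷ 16 tbsp/cup × 190 g/cup ≈ 73.9 g
olive oil: 1.25 L × 7/3 × 1000 mL/L ≈ 2916.7 mL
chicken stock: 6 fl oz × 7/3 ÷ 8 fl oz/cup × 240 g/cup = 420.0 g
dried chickpeas: 2.5 oz × 7/3 × 28.35 g/oz ÷ 200 g/cup ≈ 0.8 cup

basmati rice: 73.9 g; olive oil: 2916.7 mL; chicken stock: 420.0 g; dried chickpeas: 0.8 cup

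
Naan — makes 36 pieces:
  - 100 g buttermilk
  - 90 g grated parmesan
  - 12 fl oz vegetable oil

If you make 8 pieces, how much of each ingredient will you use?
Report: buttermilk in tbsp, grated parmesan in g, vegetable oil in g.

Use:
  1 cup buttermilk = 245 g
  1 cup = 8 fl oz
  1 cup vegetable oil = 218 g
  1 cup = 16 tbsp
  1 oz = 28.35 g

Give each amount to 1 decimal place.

Scaling factor: 8/36 = 2/9.
buttermilk: 100 g × 2/9 ÷ 245 g/cup × 16 tbsp/cup ≈ 1.5 tbsp
grated parmesan: 90 g × 2/9 = 20.0 g
vegetable oil: 12 fl oz × 2/9 ÷ 8 fl oz/cup × 218 g/cup ≈ 72.7 g

buttermilk: 1.5 tbsp; grated parmesan: 20.0 g; vegetable oil: 72.7 g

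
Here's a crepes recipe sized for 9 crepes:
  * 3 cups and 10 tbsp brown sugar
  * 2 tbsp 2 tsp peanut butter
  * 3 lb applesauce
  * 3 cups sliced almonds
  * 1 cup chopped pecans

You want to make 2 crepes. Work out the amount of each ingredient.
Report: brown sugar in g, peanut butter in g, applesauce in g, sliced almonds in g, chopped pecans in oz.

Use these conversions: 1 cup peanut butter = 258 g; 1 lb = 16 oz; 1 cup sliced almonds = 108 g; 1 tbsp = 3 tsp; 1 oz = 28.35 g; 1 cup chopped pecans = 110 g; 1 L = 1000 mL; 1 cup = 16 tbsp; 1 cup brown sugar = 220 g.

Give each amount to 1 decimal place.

Scaling factor: 2/9.
brown sugar: (3 cup + 10 tbsp = 3.625 cup) × 2/9 × 220 g/cup ≈ 177.2 g
peanut butter: (2 tbsp + 2 tsp = 8/3 tbsp) × 2/9 ÷ 16 tbsp/cup × 258 g/cup ≈ 9.6 g
applesauce: 3 lb × 2/9 × 16 oz/lb × 28.35 g/oz = 302.4 g
sliced almonds: 3 cup × 2/9 × 108 g/cup = 72.0 g
chopped pecans: 1 cup × 2/9 × 110 g/cup ÷ 28.35 g/oz ≈ 0.9 oz

brown sugar: 177.2 g; peanut butter: 9.6 g; applesauce: 302.4 g; sliced almonds: 72.0 g; chopped pecans: 0.9 oz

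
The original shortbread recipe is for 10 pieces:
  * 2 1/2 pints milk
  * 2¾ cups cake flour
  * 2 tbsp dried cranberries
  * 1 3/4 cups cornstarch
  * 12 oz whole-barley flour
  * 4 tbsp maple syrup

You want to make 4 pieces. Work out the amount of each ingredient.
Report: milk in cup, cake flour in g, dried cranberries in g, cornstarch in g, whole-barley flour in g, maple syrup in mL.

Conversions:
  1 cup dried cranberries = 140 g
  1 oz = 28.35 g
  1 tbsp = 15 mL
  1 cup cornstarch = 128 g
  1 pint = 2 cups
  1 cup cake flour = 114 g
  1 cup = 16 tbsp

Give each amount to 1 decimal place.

Scaling factor: 4/10 = 2/5 = 0.4.
milk: 2.5 pint × 2/5 × 2 cup/pint = 2.0 cup
cake flour: 2.75 cup × 2/5 × 114 g/cup = 125.4 g
dried cranberries: 2 tbsp × 2/5 ÷ 16 tbsp/cup × 140 g/cup = 7.0 g
cornstarch: 1.75 cup × 2/5 × 128 g/cup = 89.6 g
whole-barley flour: 12 oz × 2/5 × 28.35 g/oz ≈ 136.1 g
maple syrup: 4 tbsp × 2/5 × 15 mL/tbsp = 24.0 mL

milk: 2.0 cup; cake flour: 125.4 g; dried cranberries: 7.0 g; cornstarch: 89.6 g; whole-barley flour: 136.1 g; maple syrup: 24.0 mL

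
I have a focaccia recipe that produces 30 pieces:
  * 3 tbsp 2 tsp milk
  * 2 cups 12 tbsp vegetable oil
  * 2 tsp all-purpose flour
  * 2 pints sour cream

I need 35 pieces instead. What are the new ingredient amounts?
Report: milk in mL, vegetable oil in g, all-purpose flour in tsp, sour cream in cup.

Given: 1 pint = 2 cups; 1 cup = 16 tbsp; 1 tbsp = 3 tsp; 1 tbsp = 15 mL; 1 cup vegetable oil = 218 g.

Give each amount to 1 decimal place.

Scaling factor: 35/30 = 7/6.
milk: (3 tbsp + 2 tsp = 11/3 tbsp) × 7/6 × 15 mL/tbsp ≈ 64.2 mL
vegetable oil: (2 cup + 12 tbsp = 2.75 cup) × 7/6 × 218 g/cup ≈ 699.4 g
all-purpose flour: 2 tsp × 7/6 ≈ 2.3 tsp
sour cream: 2 pint × 7/6 × 2 cup/pint ≈ 4.7 cup

milk: 64.2 mL; vegetable oil: 699.4 g; all-purpose flour: 2.3 tsp; sour cream: 4.7 cup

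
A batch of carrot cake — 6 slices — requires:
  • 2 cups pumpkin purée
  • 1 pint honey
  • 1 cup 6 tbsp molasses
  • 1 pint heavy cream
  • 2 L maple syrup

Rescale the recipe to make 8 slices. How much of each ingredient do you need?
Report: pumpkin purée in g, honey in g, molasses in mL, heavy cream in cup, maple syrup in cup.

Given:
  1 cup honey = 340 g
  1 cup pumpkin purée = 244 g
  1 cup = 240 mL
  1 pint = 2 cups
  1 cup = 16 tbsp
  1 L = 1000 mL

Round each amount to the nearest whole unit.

Scaling factor: 8/6 = 4/3.
pumpkin purée: 2 cup × 4/3 × 244 g/cup ≈ 651 g
honey: 1 pint × 4/3 × 2 cup/pint × 340 g/cup ≈ 907 g
molasses: (1 cup + 6 tbsp = 1.375 cup) × 4/3 × 240 mL/cup = 440 mL
heavy cream: 1 pint × 4/3 × 2 cup/pint ≈ 3 cup
maple syrup: 2 L × 4/3 × 1000 mL/L ÷ 240 mL/cup ≈ 11 cup

pumpkin purée: 651 g; honey: 907 g; molasses: 440 mL; heavy cream: 3 cup; maple syrup: 11 cup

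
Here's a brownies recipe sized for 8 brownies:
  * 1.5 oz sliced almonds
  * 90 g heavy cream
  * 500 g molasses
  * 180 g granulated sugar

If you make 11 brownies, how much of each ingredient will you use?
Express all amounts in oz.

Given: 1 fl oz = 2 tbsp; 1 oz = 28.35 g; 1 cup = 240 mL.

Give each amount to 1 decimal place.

sliced almonds: 2.1 oz; heavy cream: 4.4 oz; molasses: 24.3 oz; granulated sugar: 8.7 oz

Scaling factor: 11/8 = 1.375.
sliced almonds: 1.5 oz × 11/8 ≈ 2.1 oz
heavy cream: 90 g × 11/8 ÷ 28.35 g/oz ≈ 4.4 oz
molasses: 500 g × 11/8 ÷ 28.35 g/oz ≈ 24.3 oz
granulated sugar: 180 g × 11/8 ÷ 28.35 g/oz ≈ 8.7 oz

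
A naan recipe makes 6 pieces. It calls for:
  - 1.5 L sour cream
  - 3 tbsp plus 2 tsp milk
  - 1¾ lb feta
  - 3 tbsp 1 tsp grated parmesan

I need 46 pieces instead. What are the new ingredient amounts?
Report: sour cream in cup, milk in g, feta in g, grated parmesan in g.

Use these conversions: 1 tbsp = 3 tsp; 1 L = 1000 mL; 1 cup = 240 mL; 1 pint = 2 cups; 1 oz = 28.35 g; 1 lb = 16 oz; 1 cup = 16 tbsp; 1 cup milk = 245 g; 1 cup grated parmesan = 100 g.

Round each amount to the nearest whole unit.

sour cream: 48 cup; milk: 430 g; feta: 6086 g; grated parmesan: 160 g

Scaling factor: 46/6 = 23/3.
sour cream: 1.5 L × 23/3 × 1000 mL/L ÷ 240 mL/cup ≈ 48 cup
milk: (3 tbsp + 2 tsp = 11/3 tbsp) × 23/3 ÷ 16 tbsp/cup × 245 g/cup ≈ 430 g
feta: 1.75 lb × 23/3 × 16 oz/lb × 28.35 g/oz ≈ 6086 g
grated parmesan: (3 tbsp + 1 tsp = 10/3 tbsp) × 23/3 ÷ 16 tbsp/cup × 100 g/cup ≈ 160 g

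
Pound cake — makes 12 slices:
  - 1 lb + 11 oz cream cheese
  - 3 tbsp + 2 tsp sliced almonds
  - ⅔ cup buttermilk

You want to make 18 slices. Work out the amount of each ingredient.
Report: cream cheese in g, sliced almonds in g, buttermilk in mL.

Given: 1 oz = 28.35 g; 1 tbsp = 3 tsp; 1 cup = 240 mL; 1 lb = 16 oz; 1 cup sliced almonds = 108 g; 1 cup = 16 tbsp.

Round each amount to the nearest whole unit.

cream cheese: 1148 g; sliced almonds: 37 g; buttermilk: 240 mL

Scaling factor: 18/12 = 3/2 = 1.5.
cream cheese: (1 lb + 11 oz = 1.6875 lb) × 3/2 × 16 oz/lb × 28.35 g/oz ≈ 1148 g
sliced almonds: (3 tbsp + 2 tsp = 11/3 tbsp) × 3/2 ÷ 16 tbsp/cup × 108 g/cup ≈ 37 g
buttermilk: 2/3 cup × 3/2 × 240 mL/cup = 240 mL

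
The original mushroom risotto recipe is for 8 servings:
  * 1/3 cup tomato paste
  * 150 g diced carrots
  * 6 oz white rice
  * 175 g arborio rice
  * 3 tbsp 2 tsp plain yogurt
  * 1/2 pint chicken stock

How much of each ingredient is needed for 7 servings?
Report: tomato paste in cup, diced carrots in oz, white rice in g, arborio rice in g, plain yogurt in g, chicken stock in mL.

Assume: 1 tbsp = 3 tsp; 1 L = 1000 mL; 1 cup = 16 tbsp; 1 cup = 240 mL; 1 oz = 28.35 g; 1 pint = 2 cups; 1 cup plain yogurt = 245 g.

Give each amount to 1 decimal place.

tomato paste: 0.3 cup; diced carrots: 4.6 oz; white rice: 148.8 g; arborio rice: 153.1 g; plain yogurt: 49.1 g; chicken stock: 210.0 mL

Scaling factor: 7/8 = 0.875.
tomato paste: 1/3 cup × 7/8 ≈ 0.3 cup
diced carrots: 150 g × 7/8 ÷ 28.35 g/oz ≈ 4.6 oz
white rice: 6 oz × 7/8 × 28.35 g/oz ≈ 148.8 g
arborio rice: 175 g × 7/8 ≈ 153.1 g
plain yogurt: (3 tbsp + 2 tsp = 11/3 tbsp) × 7/8 ÷ 16 tbsp/cup × 245 g/cup ≈ 49.1 g
chicken stock: 0.5 pint × 7/8 × 2 cup/pint × 240 mL/cup = 210.0 mL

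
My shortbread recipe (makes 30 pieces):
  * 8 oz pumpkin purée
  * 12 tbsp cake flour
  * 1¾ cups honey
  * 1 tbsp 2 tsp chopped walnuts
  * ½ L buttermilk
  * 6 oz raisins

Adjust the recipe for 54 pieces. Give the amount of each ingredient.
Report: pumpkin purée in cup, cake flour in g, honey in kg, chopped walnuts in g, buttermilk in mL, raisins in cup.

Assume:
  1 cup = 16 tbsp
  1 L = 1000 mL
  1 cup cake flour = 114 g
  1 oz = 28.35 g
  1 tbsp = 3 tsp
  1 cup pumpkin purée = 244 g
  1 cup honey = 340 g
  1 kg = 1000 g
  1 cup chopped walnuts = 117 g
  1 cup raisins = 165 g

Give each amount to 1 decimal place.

Scaling factor: 54/30 = 9/5 = 1.8.
pumpkin purée: 8 oz × 9/5 × 28.35 g/oz ÷ 244 g/cup ≈ 1.7 cup
cake flour: 12 tbsp × 9/5 ÷ 16 tbsp/cup × 114 g/cup = 153.9 g
honey: 1.75 cup × 9/5 × 340 g/cup ÷ 1000 g/kg ≈ 1.1 kg
chopped walnuts: (1 tbsp + 2 tsp = 5/3 tbsp) × 9/5 ÷ 16 tbsp/cup × 117 g/cup ≈ 21.9 g
buttermilk: 0.5 L × 9/5 × 1000 mL/L = 900.0 mL
raisins: 6 oz × 9/5 × 28.35 g/oz ÷ 165 g/cup ≈ 1.9 cup

pumpkin purée: 1.7 cup; cake flour: 153.9 g; honey: 1.1 kg; chopped walnuts: 21.9 g; buttermilk: 900.0 mL; raisins: 1.9 cup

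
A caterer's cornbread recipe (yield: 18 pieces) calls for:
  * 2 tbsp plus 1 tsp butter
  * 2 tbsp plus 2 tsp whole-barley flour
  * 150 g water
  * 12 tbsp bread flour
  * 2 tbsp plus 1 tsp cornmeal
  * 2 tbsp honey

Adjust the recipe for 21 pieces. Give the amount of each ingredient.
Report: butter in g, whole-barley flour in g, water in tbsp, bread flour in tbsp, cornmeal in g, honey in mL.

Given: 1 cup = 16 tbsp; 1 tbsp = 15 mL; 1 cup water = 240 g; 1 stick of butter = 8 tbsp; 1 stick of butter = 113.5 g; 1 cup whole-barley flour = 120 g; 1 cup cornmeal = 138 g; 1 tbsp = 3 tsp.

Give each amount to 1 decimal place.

Scaling factor: 21/18 = 7/6.
butter: (2 tbsp + 1 tsp = 7/3 tbsp) × 7/6 ÷ 8 tbsp/stick × 113.5 g/stick ≈ 38.6 g
whole-barley flour: (2 tbsp + 2 tsp = 8/3 tbsp) × 7/6 ÷ 16 tbsp/cup × 120 g/cup ≈ 23.3 g
water: 150 g × 7/6 ÷ 240 g/cup × 16 tbsp/cup ≈ 11.7 tbsp
bread flour: 12 tbsp × 7/6 = 14.0 tbsp
cornmeal: (2 tbsp + 1 tsp = 7/3 tbsp) × 7/6 ÷ 16 tbsp/cup × 138 g/cup ≈ 23.5 g
honey: 2 tbsp × 7/6 × 15 mL/tbsp = 35.0 mL

butter: 38.6 g; whole-barley flour: 23.3 g; water: 11.7 tbsp; bread flour: 14.0 tbsp; cornmeal: 23.5 g; honey: 35.0 mL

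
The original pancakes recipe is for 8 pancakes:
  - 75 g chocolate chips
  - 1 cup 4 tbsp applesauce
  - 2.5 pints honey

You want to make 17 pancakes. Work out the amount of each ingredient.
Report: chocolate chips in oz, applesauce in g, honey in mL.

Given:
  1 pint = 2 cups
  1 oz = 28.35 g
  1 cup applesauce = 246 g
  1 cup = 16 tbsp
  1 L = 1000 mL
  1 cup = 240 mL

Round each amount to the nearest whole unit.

Scaling factor: 17/8 = 2.125.
chocolate chips: 75 g × 17/8 ÷ 28.35 g/oz ≈ 6 oz
applesauce: (1 cup + 4 tbsp = 1.25 cup) × 17/8 × 246 g/cup ≈ 653 g
honey: 2.5 pint × 17/8 × 2 cup/pint × 240 mL/cup = 2550 mL

chocolate chips: 6 oz; applesauce: 653 g; honey: 2550 mL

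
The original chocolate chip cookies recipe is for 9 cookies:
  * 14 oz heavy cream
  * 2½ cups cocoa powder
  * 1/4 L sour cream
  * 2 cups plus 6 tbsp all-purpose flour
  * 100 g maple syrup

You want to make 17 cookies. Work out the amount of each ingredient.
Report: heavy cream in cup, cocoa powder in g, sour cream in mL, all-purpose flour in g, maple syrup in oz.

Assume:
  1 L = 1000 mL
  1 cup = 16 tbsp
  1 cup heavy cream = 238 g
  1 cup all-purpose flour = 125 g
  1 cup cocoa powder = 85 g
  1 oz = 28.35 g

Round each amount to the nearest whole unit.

Scaling factor: 17/9.
heavy cream: 14 oz × 17/9 × 28.35 g/oz ÷ 238 g/cup ≈ 3 cup
cocoa powder: 2.5 cup × 17/9 × 85 g/cup ≈ 401 g
sour cream: 0.25 L × 17/9 × 1000 mL/L ≈ 472 mL
all-purpose flour: (2 cup + 6 tbsp = 2.375 cup) × 17/9 × 125 g/cup ≈ 561 g
maple syrup: 100 g × 17/9 ÷ 28.35 g/oz ≈ 7 oz

heavy cream: 3 cup; cocoa powder: 401 g; sour cream: 472 mL; all-purpose flour: 561 g; maple syrup: 7 oz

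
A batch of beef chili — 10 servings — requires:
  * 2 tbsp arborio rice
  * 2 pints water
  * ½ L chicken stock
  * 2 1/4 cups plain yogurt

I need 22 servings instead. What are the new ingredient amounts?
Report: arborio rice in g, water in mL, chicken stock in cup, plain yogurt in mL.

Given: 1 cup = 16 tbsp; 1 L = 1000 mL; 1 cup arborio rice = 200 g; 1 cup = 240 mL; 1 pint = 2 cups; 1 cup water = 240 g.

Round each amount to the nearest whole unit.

Scaling factor: 22/10 = 11/5 = 2.2.
arborio rice: 2 tbsp × 11/5 ÷ 16 tbsp/cup × 200 g/cup = 55 g
water: 2 pint × 11/5 × 2 cup/pint × 240 mL/cup = 2112 mL
chicken stock: 0.5 L × 11/5 × 1000 mL/L ÷ 240 mL/cup ≈ 5 cup
plain yogurt: 2.25 cup × 11/5 × 240 mL/cup = 1188 mL

arborio rice: 55 g; water: 2112 mL; chicken stock: 5 cup; plain yogurt: 1188 mL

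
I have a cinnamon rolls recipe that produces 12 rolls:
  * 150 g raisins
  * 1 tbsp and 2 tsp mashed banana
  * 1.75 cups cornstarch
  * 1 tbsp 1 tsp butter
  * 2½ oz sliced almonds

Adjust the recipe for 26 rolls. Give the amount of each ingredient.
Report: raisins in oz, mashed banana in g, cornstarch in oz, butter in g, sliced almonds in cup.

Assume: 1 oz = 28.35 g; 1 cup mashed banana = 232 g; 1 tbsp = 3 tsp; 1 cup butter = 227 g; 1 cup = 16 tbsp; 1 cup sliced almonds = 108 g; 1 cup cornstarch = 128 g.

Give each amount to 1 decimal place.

raisins: 11.5 oz; mashed banana: 52.4 g; cornstarch: 17.1 oz; butter: 41.0 g; sliced almonds: 1.4 cup

Scaling factor: 26/12 = 13/6.
raisins: 150 g × 13/6 ÷ 28.35 g/oz ≈ 11.5 oz
mashed banana: (1 tbsp + 2 tsp = 5/3 tbsp) × 13/6 ÷ 16 tbsp/cup × 232 g/cup ≈ 52.4 g
cornstarch: 1.75 cup × 13/6 × 128 g/cup ÷ 28.35 g/oz ≈ 17.1 oz
butter: (1 tbsp + 1 tsp = 4/3 tbsp) × 13/6 ÷ 16 tbsp/cup × 227 g/cup ≈ 41.0 g
sliced almonds: 2.5 oz × 13/6 × 28.35 g/oz ÷ 108 g/cup ≈ 1.4 cup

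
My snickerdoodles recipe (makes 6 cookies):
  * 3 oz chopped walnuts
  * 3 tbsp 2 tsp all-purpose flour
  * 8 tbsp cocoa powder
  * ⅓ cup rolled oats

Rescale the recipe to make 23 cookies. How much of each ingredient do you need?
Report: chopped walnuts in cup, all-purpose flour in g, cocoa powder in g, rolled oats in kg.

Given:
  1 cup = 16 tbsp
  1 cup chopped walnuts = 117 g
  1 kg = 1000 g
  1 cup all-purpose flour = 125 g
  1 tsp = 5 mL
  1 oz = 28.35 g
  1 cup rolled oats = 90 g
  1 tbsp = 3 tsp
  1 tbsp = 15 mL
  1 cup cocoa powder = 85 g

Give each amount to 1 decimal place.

Scaling factor: 23/6.
chopped walnuts: 3 oz × 23/6 × 28.35 g/oz ÷ 117 g/cup ≈ 2.8 cup
all-purpose flour: (3 tbsp + 2 tsp = 11/3 tbsp) × 23/6 ÷ 16 tbsp/cup × 125 g/cup ≈ 109.8 g
cocoa powder: 8 tbsp × 23/6 ÷ 16 tbsp/cup × 85 g/cup ≈ 162.9 g
rolled oats: 1/3 cup × 23/6 × 90 g/cup ÷ 1000 g/kg ≈ 0.1 kg

chopped walnuts: 2.8 cup; all-purpose flour: 109.8 g; cocoa powder: 162.9 g; rolled oats: 0.1 kg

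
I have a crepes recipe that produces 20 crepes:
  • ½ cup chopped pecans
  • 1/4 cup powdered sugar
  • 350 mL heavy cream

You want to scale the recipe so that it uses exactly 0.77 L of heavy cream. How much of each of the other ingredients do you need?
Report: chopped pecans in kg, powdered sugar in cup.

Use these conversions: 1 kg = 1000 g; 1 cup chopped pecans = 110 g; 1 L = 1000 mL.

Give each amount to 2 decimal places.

chopped pecans: 0.12 kg; powdered sugar: 0.55 cup

The original recipe has 0.35 L of heavy cream, so the scaling factor is 0.77 ÷ 0.35 = 11/5 = 2.2.
chopped pecans: 0.5 cup × 11/5 × 110 g/cup ÷ 1000 g/kg ≈ 0.12 kg
powdered sugar: 0.25 cup × 11/5 = 0.55 cup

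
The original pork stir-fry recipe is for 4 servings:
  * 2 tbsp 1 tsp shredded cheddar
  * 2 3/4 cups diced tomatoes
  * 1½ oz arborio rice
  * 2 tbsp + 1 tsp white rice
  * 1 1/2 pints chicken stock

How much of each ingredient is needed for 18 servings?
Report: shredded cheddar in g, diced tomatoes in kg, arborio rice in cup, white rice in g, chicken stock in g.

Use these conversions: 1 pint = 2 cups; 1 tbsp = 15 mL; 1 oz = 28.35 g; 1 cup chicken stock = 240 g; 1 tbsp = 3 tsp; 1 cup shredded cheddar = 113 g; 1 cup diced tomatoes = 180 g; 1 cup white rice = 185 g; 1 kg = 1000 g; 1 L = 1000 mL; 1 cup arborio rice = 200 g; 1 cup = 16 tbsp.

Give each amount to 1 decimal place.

Scaling factor: 18/4 = 9/2 = 4.5.
shredded cheddar: (2 tbsp + 1 tsp = 7/3 tbsp) × 9/2 ÷ 16 tbsp/cup × 113 g/cup ≈ 74.2 g
diced tomatoes: 2.75 cup × 9/2 × 180 g/cup ÷ 1000 g/kg ≈ 2.2 kg
arborio rice: 1.5 oz × 9/2 × 28.35 g/oz ÷ 200 g/cup ≈ 1.0 cup
white rice: (2 tbsp + 1 tsp = 7/3 tbsp) × 9/2 ÷ 16 tbsp/cup × 185 g/cup ≈ 121.4 g
chicken stock: 1.5 pint × 9/2 × 2 cup/pint × 240 g/cup = 3240.0 g

shredded cheddar: 74.2 g; diced tomatoes: 2.2 kg; arborio rice: 1.0 cup; white rice: 121.4 g; chicken stock: 3240.0 g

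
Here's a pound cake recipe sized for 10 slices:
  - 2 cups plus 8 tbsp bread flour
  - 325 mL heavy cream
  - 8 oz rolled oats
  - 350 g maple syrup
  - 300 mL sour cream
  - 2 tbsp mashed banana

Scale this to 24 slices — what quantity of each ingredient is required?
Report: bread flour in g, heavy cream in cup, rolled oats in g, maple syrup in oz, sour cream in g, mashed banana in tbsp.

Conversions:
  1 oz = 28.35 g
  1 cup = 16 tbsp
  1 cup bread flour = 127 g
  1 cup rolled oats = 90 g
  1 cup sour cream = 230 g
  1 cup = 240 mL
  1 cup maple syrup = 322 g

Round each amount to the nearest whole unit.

Scaling factor: 24/10 = 12/5 = 2.4.
bread flour: (2 cup + 8 tbsp = 2.5 cup) × 12/5 × 127 g/cup = 762 g
heavy cream: 325 mL × 12/5 ÷ 240 mL/cup ≈ 3 cup
rolled oats: 8 oz × 12/5 × 28.35 g/oz ≈ 544 g
maple syrup: 350 g × 12/5 ÷ 28.35 g/oz ≈ 30 oz
sour cream: 300 mL × 12/5 ÷ 240 mL/cup × 230 g/cup = 690 g
mashed banana: 2 tbsp × 12/5 ≈ 5 tbsp

bread flour: 762 g; heavy cream: 3 cup; rolled oats: 544 g; maple syrup: 30 oz; sour cream: 690 g; mashed banana: 5 tbsp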